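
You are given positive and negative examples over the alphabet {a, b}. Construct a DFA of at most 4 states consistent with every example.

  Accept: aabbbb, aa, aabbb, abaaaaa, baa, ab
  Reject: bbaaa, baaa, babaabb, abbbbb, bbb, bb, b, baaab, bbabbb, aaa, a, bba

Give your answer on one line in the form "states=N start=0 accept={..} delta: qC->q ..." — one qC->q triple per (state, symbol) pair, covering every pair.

states=4 start=0 accept={2,3} delta: 0a->1 0b->0 1a->2 1b->3 2a->0 2b->2 3a->3 3b->0

Grow the machine one transition at a time. Run the examples from 0; the earliest place one falls off (shortest prefix, ties alphabetical) gets sent to the lowest-numbered state that keeps every Accept/Reject pair distinguishable — a pair clashes when both reach the same state with identical unread suffix — and to a fresh state only if none does.
a: 0a undefined. 0a->0: no, aa/aaa meet in 0. Open state 1: 0a->1.
b: 0b undefined. 0b->0: ok.
aa: 1a undefined. 1a->0: no, aabbbb/bbb meet in 0. 1a->1: no, aa/bbaaa meet in 1. Open state 2: 1a->2.
ab: 1b undefined. 1b->0: no, ab/abbbbb meet in 0. 1b->1: no, ab/abbbbb meet in 1. 1b->2: no, aabbbb/abbbbb meet in 2 with "bbbb" left. Open state 3: 1b->3.
aaa: 2a undefined. 2a->0: ok.
aab: 2b undefined. 2b->0: no, aabbbb/bbaaa meet in 0. 2b->1: no, aabbbb/bbabbb meet in 3 with "bb" left. 2b->2: ok.
aba: 3a undefined. 3a->0: no, abaaaaa/a meet in 1. 3a->1: no, aabbbb/babaabb meet in 2. 3a->2: no, abaaaaa/bbaaa meet in 0. 3a->3: ok.
abb: 3b undefined. 3b->0: ok.
All examples now run through 4 states with every (state, symbol) defined. Accept strings end in {2,3}, Reject strings end in {0,1}; accept={2,3}.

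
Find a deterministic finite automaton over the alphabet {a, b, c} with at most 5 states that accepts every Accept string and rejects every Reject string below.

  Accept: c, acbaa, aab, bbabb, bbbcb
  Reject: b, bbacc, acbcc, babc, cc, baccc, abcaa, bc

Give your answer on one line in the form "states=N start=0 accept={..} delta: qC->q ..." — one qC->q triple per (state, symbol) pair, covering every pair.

states=3 start=0 accept={2} delta: 0a->1 0b->1 0c->2 1a->1 1b->2 1c->1 2a->2 2b->1 2c->1

Grow the machine one transition at a time. Run the examples from 0; the earliest place one falls off (shortest prefix, ties alphabetical) gets sent to the lowest-numbered state that keeps every Accept/Reject pair distinguishable — a pair clashes when both reach the same state with identical unread suffix — and to a fresh state only if none does.
a: 0a undefined. 0a->0: no, aab/b meet in 0 with "b" left. Open state 1: 0a->1.
b: 0b undefined. 0b->0: no, c/bc meet in 0 with "c" left. 0b->1: ok.
c: 0c undefined. 0c->0: no, c/cc meet in 0. 0c->1: no, c/b meet in 1. Open state 2: 0c->2.
aa: 1a undefined. 1a->0: no, aab/b meet in 1. 1a->1: ok.
ab: 1b undefined. 1b->0: no, c/babc meet in 2. 1b->1: no, aab/b meet in 1. 1b->2: ok.
ac: 1c undefined. 1c->0: no, c/acbcc meet in 2. 1c->1: ok.
cc: 2c undefined. 2c->0: no, c/acbcc meet in 2. 2c->1: ok.
bba: 2a undefined. 2a->0: no, acbaa/b meet in 1. 2a->1: no, acbaa/b meet in 1. 2a->2: ok.
bbb: 2b undefined. 2b->0: no, bbabb/b meet in 1. 2b->1: ok.
All examples now run through 3 states with every (state, symbol) defined. Accept strings end in {2}, Reject strings end in {1}; accept={2}.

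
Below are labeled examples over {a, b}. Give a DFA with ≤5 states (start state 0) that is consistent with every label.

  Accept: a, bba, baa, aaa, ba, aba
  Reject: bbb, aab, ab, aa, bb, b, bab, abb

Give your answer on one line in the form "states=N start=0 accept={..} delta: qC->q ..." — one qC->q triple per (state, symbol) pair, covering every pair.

states=4 start=0 accept={1,3} delta: 0a->1 0b->2 1a->0 1b->0 2a->3 2b->0 3a->1 3b->0

Grow the machine one transition at a time. Run the examples from 0; the earliest place one falls off (shortest prefix, ties alphabetical) gets sent to the lowest-numbered state that keeps every Accept/Reject pair distinguishable — a pair clashes when both reach the same state with identical unread suffix — and to a fresh state only if none does.
a: 0a undefined. 0a->0: no, a/aa meet in 0. Open state 1: 0a->1.
b: 0b undefined. 0b->0: no, baa/aa meet in 1 with "a" left. 0b->1: no, a/b meet in 1. Open state 2: 0b->2.
aa: 1a undefined. 1a->0: ok.
ab: 1b undefined. 1b->0: ok.
ba: 2a undefined. 2a->0: no, ba/ab meet in 0. 2a->1: no, baa/ab meet in 0. 2a->2: no, baa/aab meet in 2. Open state 3: 2a->3.
bb: 2b undefined. 2b->0: ok.
baa: 3a undefined. 3a->0: no, baa/ab meet in 0. 3a->1: ok.
bab: 3b undefined. 3b->0: ok.
All examples now run through 4 states with every (state, symbol) defined. Accept strings end in {1,3}, Reject strings end in {0,2}; accept={1,3}.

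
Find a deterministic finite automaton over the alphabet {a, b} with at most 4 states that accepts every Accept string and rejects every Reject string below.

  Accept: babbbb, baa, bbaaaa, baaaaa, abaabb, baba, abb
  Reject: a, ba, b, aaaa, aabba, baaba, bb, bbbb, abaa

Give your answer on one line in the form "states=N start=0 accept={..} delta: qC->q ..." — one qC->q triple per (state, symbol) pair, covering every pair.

Grow the machine one transition at a time. Run the examples from 0; the earliest place one falls off (shortest prefix, ties alphabetical) gets sent to the lowest-numbered state that keeps every Accept/Reject pair distinguishable — a pair clashes when both reach the same state with identical unread suffix — and to a fresh state only if none does.
a: 0a undefined. 0a->0: no, baa/abaa meet in 0 with "baa" left. Open state 1: 0a->1.
b: 0b undefined. 0b->0: no, bbaaaa/aaaa meet in 1 with "aaa" left. 0b->1: ok.
aa: 1a undefined. 1a->0: no, babbbb/bbbb meet in 1 with "bbb" left. 1a->1: no, baa/a meet in 1. Open state 2: 1a->2.
ab: 1b undefined. 1b->0: no, bbaaaa/aaaa meet in 2 with "aa" left. 1b->1: no, baa/abaa meet in 2 with "a" left. 1b->2: ok.
aaa: 2a undefined. 2a->0: ok.
aab: 2b undefined. 2b->0: no, baba/a meet in 1. 2b->1: no, babbbb/ba meet in 2. 2b->2: no, babbbb/ba meet in 2. Open state 3: 2b->3.
aabb: 3b undefined. 3b->0: no, babbbb/ba meet in 2. 3b->1: ok.
baba: 3a undefined. 3a->0: ok.
All examples now run through 4 states with every (state, symbol) defined. Accept strings end in {0,3}, Reject strings end in {1,2}; accept={0,3}.

states=4 start=0 accept={0,3} delta: 0a->1 0b->1 1a->2 1b->2 2a->0 2b->3 3a->0 3b->1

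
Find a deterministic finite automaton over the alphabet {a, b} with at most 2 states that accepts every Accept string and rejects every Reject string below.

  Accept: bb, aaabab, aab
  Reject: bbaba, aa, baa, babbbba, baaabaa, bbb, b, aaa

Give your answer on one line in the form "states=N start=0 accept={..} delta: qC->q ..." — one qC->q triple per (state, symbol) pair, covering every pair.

states=2 start=0 accept={0} delta: 0a->1 0b->1 1a->1 1b->0

Grow the machine one transition at a time. Run the examples from 0; the earliest place one falls off (shortest prefix, ties alphabetical) gets sent to the lowest-numbered state that keeps every Accept/Reject pair distinguishable — a pair clashes when both reach the same state with identical unread suffix — and to a fresh state only if none does.
a: 0a undefined. 0a->0: no, aab/b meet in 0 with "b" left. Open state 1: 0a->1.
b: 0b undefined. 0b->0: no, bb/bbb meet in 0. 0b->1: ok.
aa: 1a undefined. 1a->0: no, aab/baa meet in 1. 1a->1: ok.
bb: 1b undefined. 1b->0: ok.
All examples now run through 2 states with every (state, symbol) defined. Accept strings end in {0}, Reject strings end in {1}; accept={0}.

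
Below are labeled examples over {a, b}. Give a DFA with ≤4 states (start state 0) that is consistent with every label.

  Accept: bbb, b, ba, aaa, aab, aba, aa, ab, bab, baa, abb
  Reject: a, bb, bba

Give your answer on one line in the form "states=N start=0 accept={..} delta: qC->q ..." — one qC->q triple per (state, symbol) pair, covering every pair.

State merging on the prefix tree: take the shortest (then alphabetical) example prefix whose next move is undefined and point that move at state 0, else 1, else 2, ...; a target is out if some Accept/Reject pair would then sit in one state with the same input left (inseparable). If every existing state is out, open a new one.
a: 0a undefined. 0a->0: no, aaa/a meet in 0. Open state 1: 0a->1.
b: 0b undefined. 0b->0: no, bbb/bb meet in 0. 0b->1: no, b/a meet in 1. Open state 2: 0b->2.
aa: 1a undefined. 1a->0: no, aaa/a meet in 1. 1a->1: no, aaa/a meet in 1. 1a->2: no, aab/bb meet in 2 with "b" left. Open state 3: 1a->3.
ab: 1b undefined. 1b->0: no, aba/a meet in 1. 1b->1: no, ab/a meet in 1. 1b->2: no, abb/bb meet in 2 with "b" left. 1b->3: ok.
ba: 2a undefined. 2a->0: no, baa/a meet in 1. 2a->1: no, ba/a meet in 1. 2a->2: no, bab/bb meet in 2 with "b" left. 2a->3: ok.
bb: 2b undefined. 2b->0: ok.
aaa: 3a undefined. 3a->0: no, aaa/bb meet in 0. 3a->1: no, aaa/a meet in 1. 3a->2: ok.
aab: 3b undefined. 3b->0: no, aab/bb meet in 0. 3b->1: no, aab/a meet in 1. 3b->2: ok.
All examples now run through 4 states with every (state, symbol) defined. Accept strings end in {2,3}, Reject strings end in {0,1}; accept={2,3}.

states=4 start=0 accept={2,3} delta: 0a->1 0b->2 1a->3 1b->3 2a->3 2b->0 3a->2 3b->2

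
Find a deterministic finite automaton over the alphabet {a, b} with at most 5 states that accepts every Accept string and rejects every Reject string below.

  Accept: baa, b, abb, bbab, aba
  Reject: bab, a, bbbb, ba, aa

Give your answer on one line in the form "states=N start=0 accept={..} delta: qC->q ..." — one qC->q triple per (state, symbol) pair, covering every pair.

states=5 start=0 accept={2,3} delta: 0a->1 0b->2 1a->0 1b->3 2a->4 2b->0 3a->2 3b->2 4a->2 4b->0

State merging on the prefix tree: take the shortest (then alphabetical) example prefix whose next move is undefined and point that move at state 0, else 1, else 2, ...; a target is out if some Accept/Reject pair would then sit in one state with the same input left (inseparable). If every existing state is out, open a new one.
a: 0a undefined. 0a->0: no, aba/ba meet in 0 with "ba" left. Open state 1: 0a->1.
b: 0b undefined. 0b->0: no, baa/aa meet in 1 with "a" left. 0b->1: no, b/a meet in 1. Open state 2: 0b->2.
aa: 1a undefined. 1a->0: ok.
ab: 1b undefined. 1b->0: no, aba/a meet in 1. 1b->1: no, abb/a meet in 1. 1b->2: no, aba/ba meet in 2 with "a" left. Open state 3: 1b->3.
ba: 2a undefined. 2a->0: no, baa/a meet in 1. 2a->1: no, baa/aa meet in 0. 2a->2: no, baa/ba meet in 2. 2a->3: no, abb/bab meet in 3 with "b" left. Open state 4: 2a->4.
bb: 2b undefined. 2b->0: ok.
aba: 3a undefined. 3a->0: no, aba/bbbb meet in 0. 3a->1: no, aba/a meet in 1. 3a->2: ok.
abb: 3b undefined. 3b->0: no, abb/bbbb meet in 0. 3b->1: no, abb/a meet in 1. 3b->2: ok.
baa: 4a undefined. 4a->0: no, baa/bbbb meet in 0. 4a->1: no, baa/a meet in 1. 4a->2: ok.
bab: 4b undefined. 4b->0: ok.
All examples now run through 5 states with every (state, symbol) defined. Accept strings end in {2,3}, Reject strings end in {0,1,4}; accept={2,3}.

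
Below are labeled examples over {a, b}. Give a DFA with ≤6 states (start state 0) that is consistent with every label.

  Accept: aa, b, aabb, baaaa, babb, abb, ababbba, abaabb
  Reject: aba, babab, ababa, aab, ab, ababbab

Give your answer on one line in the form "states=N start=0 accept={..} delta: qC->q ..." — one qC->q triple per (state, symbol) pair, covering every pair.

Fold the examples into a partial DFA from state 0: repeatedly fix the first undefined (state, symbol) met by the shortest-then-alphabetical prefix, trying targets in increasing order and rejecting any under which an Accept and a Reject string meet in one state with the same remainder; add a state when all current targets are rejected. Accepting states are where Accept strings end.
a: 0a undefined. 0a->0: no, b/aab meet in 0 with "b" left. Open state 1: 0a->1.
b: 0b undefined. 0b->0: ok.
aa: 1a undefined. 1a->0: no, aa/aab meet in 0. 1a->1: ok.
ab: 1b undefined. 1b->0: no, aa/aba meet in 1. 1b->1: no, aa/aba meet in 1. Open state 2: 1b->2.
aba: 2a undefined. 2a->0: no, aa/ababa meet in 1. 2a->1: no, aa/aba meet in 1. 2a->2: no, aabb/babab meet in 2 with "b" left. Open state 3: 2a->3.
abb: 2b undefined. 2b->0: ok.
abaa: 3a undefined. 3a->0: ok.
abab: 3b undefined. 3b->0: no, aa/ababa meet in 1. 3b->1: no, aa/babab meet in 1. 3b->2: ok.
All examples now run through 4 states with every (state, symbol) defined. Accept strings end in {0,1}, Reject strings end in {2,3}; accept={0,1}.

states=4 start=0 accept={0,1} delta: 0a->1 0b->0 1a->1 1b->2 2a->3 2b->0 3a->0 3b->2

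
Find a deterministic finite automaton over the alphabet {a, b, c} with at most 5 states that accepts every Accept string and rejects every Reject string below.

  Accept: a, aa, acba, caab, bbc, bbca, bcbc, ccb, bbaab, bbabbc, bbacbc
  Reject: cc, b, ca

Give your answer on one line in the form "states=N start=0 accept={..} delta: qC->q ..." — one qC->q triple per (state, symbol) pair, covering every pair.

states=3 start=0 accept={0,2} delta: 0a->0 0b->1 0c->1 1a->1 1b->2 1c->1 2a->2 2b->2 2c->2

Grow the machine one transition at a time. Run the examples from 0; the earliest place one falls off (shortest prefix, ties alphabetical) gets sent to the lowest-numbered state that keeps every Accept/Reject pair distinguishable — a pair clashes when both reach the same state with identical unread suffix — and to a fresh state only if none does.
a: 0a undefined. 0a->0: ok.
b: 0b undefined. 0b->0: no, a/b meet in 0. Open state 1: 0b->1.
c: 0c undefined. 0c->0: no, a/cc meet in 0. 0c->1: ok.
bb: 1b undefined. 1b->0: no, bbc/b meet in 1. 1b->1: no, acba/ca meet in 1 with "a" left. Open state 2: 1b->2.
bc: 1c undefined. 1c->0: no, a/cc meet in 0. 1c->1: ok.
ca: 1a undefined. 1a->0: no, a/ca meet in 0. 1a->1: ok.
bba: 2a undefined. 2a->0: no, bbaab/cc meet in 1. 2a->1: no, acba/cc meet in 1. 2a->2: ok.
bbc: 2c undefined. 2c->0: no, bbacbc/cc meet in 1. 2c->1: no, bbc/cc meet in 1. 2c->2: ok.
bbab: 2b undefined. 2b->0: no, bbabbc/cc meet in 1. 2b->1: no, bbaab/cc meet in 1. 2b->2: ok.
All examples now run through 3 states with every (state, symbol) defined. Accept strings end in {0,2}, Reject strings end in {1}; accept={0,2}.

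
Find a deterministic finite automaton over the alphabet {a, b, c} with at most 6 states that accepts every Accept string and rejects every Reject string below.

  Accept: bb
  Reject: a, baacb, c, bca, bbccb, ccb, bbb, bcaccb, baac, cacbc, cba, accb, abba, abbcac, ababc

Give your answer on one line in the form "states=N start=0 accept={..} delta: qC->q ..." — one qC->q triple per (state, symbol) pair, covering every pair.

State merging on the prefix tree: take the shortest (then alphabetical) example prefix whose next move is undefined and point that move at state 0, else 1, else 2, ...; a target is out if some Accept/Reject pair would then sit in one state with the same input left (inseparable). If every existing state is out, open a new one.
a: 0a undefined. 0a->0: ok.
b: 0b undefined. 0b->0: no, bb/a meet in 0. Open state 1: 0b->1.
c: 0c undefined. 0c->0: ok.
ba: 1a undefined. 1a->0: ok.
bb: 1b undefined. 1b->0: no, bb/a meet in 0. 1b->1: no, bb/baacb meet in 1. Open state 2: 1b->2.
bc: 1c undefined. 1c->0: ok.
bbb: 2b undefined. 2b->0: ok.
bbc: 2c undefined. 2c->0: ok.
abba: 2a undefined. 2a->0: ok.
All examples now run through 3 states with every (state, symbol) defined. Accept strings end in {2}, Reject strings end in {0,1}; accept={2}.

states=3 start=0 accept={2} delta: 0a->0 0b->1 0c->0 1a->0 1b->2 1c->0 2a->0 2b->0 2c->0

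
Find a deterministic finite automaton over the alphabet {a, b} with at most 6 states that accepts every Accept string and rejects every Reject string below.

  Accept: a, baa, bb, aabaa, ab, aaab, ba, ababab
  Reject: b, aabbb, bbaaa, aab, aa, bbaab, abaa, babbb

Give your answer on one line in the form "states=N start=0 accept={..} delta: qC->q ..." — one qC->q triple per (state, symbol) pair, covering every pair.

Fold the examples into a partial DFA from state 0: repeatedly fix the first undefined (state, symbol) met by the shortest-then-alphabetical prefix, trying targets in increasing order and rejecting any under which an Accept and a Reject string meet in one state with the same remainder; add a state when all current targets are rejected. Accepting states are where Accept strings end.
a: 0a undefined. 0a->0: no, a/aa meet in 0. Open state 1: 0a->1.
b: 0b undefined. 0b->0: no, baa/aa meet in 1 with "a" left. 0b->1: no, a/b meet in 1. Open state 2: 0b->2.
aa: 1a undefined. 1a->0: ok.
ab: 1b undefined. 1b->0: no, ab/aa meet in 0. 1b->1: no, a/abaa meet in 1. 1b->2: no, baa/abaa meet in 2 with "aa" left. Open state 3: 1b->3.
ba: 2a undefined. 2a->0: no, ba/aa meet in 0. 2a->1: no, baa/aa meet in 0. 2a->2: no, baa/b meet in 2. 2a->3: ok.
bb: 2b undefined. 2b->0: no, a/bbaaa meet in 1. 2b->1: no, ab/aabbb meet in 3. 2b->2: no, bb/b meet in 2. 2b->3: ok.
aba: 3a undefined. 3a->0: no, a/abaa meet in 1. 3a->1: no, a/bbaaa meet in 1. 3a->2: no, baa/b meet in 2. 3a->3: no, baa/bbaaa meet in 3. Open state 4: 3a->4.
bab: 3b undefined. 3b->0: no, bb/babbb meet in 3. 3b->1: no, a/aabbb meet in 1. 3b->2: ok.
abaa: 4a undefined. 4a->0: no, a/bbaaa meet in 1. 4a->1: no, a/abaa meet in 1. 4a->2: no, bb/bbaaa meet in 3. 4a->3: no, baa/bbaaa meet in 4. 4a->4: no, baa/bbaaa meet in 4. Open state 5: 4a->5.
abab: 4b undefined. 4b->0: ok.
bbaaa: 5a undefined. 5a->0: ok.
bbaab: 5b undefined. 5b->0: ok.
All examples now run through 6 states with every (state, symbol) defined. Accept strings end in {1,3,4}, Reject strings end in {0,2,5}; accept={1,3,4}.

states=6 start=0 accept={1,3,4} delta: 0a->1 0b->2 1a->0 1b->3 2a->3 2b->3 3a->4 3b->2 4a->5 4b->0 5a->0 5b->0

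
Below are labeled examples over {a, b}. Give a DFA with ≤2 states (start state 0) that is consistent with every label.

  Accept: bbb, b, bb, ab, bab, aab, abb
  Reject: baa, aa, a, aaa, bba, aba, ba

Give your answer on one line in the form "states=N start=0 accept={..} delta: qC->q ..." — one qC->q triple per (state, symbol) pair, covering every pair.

State merging on the prefix tree: take the shortest (then alphabetical) example prefix whose next move is undefined and point that move at state 0, else 1, else 2, ...; a target is out if some Accept/Reject pair would then sit in one state with the same input left (inseparable). If every existing state is out, open a new one.
a: 0a undefined. 0a->0: ok.
b: 0b undefined. 0b->0: no, bbb/baa meet in 0. Open state 1: 0b->1.
ba: 1a undefined. 1a->0: ok.
bb: 1b undefined. 1b->0: no, bb/baa meet in 0. 1b->1: ok.
All examples now run through 2 states with every (state, symbol) defined. Accept strings end in {1}, Reject strings end in {0}; accept={1}.

states=2 start=0 accept={1} delta: 0a->0 0b->1 1a->0 1b->1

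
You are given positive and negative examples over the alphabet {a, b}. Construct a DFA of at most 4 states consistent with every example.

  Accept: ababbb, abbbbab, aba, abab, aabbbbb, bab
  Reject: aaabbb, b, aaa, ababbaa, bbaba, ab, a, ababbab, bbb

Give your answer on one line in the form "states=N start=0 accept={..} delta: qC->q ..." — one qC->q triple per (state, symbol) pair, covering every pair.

Fold the examples into a partial DFA from state 0: repeatedly fix the first undefined (state, symbol) met by the shortest-then-alphabetical prefix, trying targets in increasing order and rejecting any under which an Accept and a Reject string meet in one state with the same remainder; add a state when all current targets are rejected. Accepting states are where Accept strings end.
a: 0a undefined. 0a->0: ok.
b: 0b undefined. 0b->0: no, ababbb/aaabbb meet in 0. Open state 1: 0b->1.
ba: 1a undefined. 1a->0: no, ababbb/aaabbb meet in 1 with "bb" left. 1a->1: no, aba/b meet in 1. Open state 2: 1a->2.
bb: 1b undefined. 1b->0: no, abbbbab/aaabbb meet in 1. 1b->1: no, aabbbbb/aaabbb meet in 1. 1b->2: no, abbbbab/ababbab meet in 2 with "bbab" left. Open state 3: 1b->3.
bab: 2b undefined. 2b->0: no, abab/aaa meet in 0. 2b->1: no, ababbb/aaabbb meet in 3 with "b" left. 2b->2: ok.
bba: 3a undefined. 3a->0: no, ababbb/bbaba meet in 2. 3a->1: ok.
bbb: 3b undefined. 3b->0: ok.
ababba: 2a undefined. 2a->0: ok.
All examples now run through 4 states with every (state, symbol) defined. Accept strings end in {2,3}, Reject strings end in {0,1}; accept={2,3}.

states=4 start=0 accept={2,3} delta: 0a->0 0b->1 1a->2 1b->3 2a->0 2b->2 3a->1 3b->0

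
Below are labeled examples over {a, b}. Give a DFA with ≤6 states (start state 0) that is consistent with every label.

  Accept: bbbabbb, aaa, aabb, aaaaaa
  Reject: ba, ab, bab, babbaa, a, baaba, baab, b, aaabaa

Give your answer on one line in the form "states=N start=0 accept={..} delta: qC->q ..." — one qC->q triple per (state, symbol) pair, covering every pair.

State merging on the prefix tree: take the shortest (then alphabetical) example prefix whose next move is undefined and point that move at state 0, else 1, else 2, ...; a target is out if some Accept/Reject pair would then sit in one state with the same input left (inseparable). If every existing state is out, open a new one.
a: 0a undefined. 0a->0: no, aaa/a meet in 0. Open state 1: 0a->1.
b: 0b undefined. 0b->0: ok.
aa: 1a undefined. 1a->0: no, aaa/ba meet in 1. 1a->1: no, aaa/ba meet in 1. Open state 2: 1a->2.
ab: 1b undefined. 1b->0: no, bbbabbb/ab meet in 0. 1b->1: no, bbbabbb/ba meet in 1. 1b->2: ok.
aaa: 2a undefined. 2a->0: no, aaa/b meet in 0. 2a->1: no, aaa/ba meet in 1. 2a->2: no, aaa/ab meet in 2. Open state 3: 2a->3.
aab: 2b undefined. 2b->0: no, bbbabbb/baab meet in 0. 2b->1: no, bbbabbb/ab meet in 2. 2b->2: no, bbbabbb/ab meet in 2. 2b->3: no, aaa/baab meet in 3. Open state 4: 2b->4.
aaaa: 3a undefined. 3a->0: no, aaaaaa/ab meet in 2. 3a->1: ok.
aaab: 3b undefined. 3b->0: ok.
aabb: 4b undefined. 4b->0: no, bbbabbb/b meet in 0. 4b->1: no, bbbabbb/ba meet in 1. 4b->2: no, bbbabbb/ab meet in 2. 4b->3: ok.
baaba: 4a undefined. 4a->0: ok.
All examples now run through 5 states with every (state, symbol) defined. Accept strings end in {3}, Reject strings end in {0,1,2,4}; accept={3}.

states=5 start=0 accept={3} delta: 0a->1 0b->0 1a->2 1b->2 2a->3 2b->4 3a->1 3b->0 4a->0 4b->3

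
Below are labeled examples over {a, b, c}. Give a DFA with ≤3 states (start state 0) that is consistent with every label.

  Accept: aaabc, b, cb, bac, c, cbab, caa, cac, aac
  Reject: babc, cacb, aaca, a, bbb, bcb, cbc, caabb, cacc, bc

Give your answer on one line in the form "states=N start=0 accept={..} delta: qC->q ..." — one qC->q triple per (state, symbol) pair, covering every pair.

State merging on the prefix tree: take the shortest (then alphabetical) example prefix whose next move is undefined and point that move at state 0, else 1, else 2, ...; a target is out if some Accept/Reject pair would then sit in one state with the same input left (inseparable). If every existing state is out, open a new one.
a: 0a undefined. 0a->0: no, aaabc/bc meet in 0 with "bc" left. Open state 1: 0a->1.
b: 0b undefined. 0b->0: no, b/bbb meet in 0. 0b->1: no, b/a meet in 1. Open state 2: 0b->2.
c: 0c undefined. 0c->0: ok.
aa: 1a undefined. 1a->0: ok.
ba: 2a undefined. 2a->0: ok.
bb: 2b undefined. 2b->0: no, b/bbb meet in 2. 2b->1: ok.
bc: 2c undefined. 2c->0: no, b/bcb meet in 2. 2c->1: ok.
bbb: 1b undefined. 1b->0: no, aaabc/bbb meet in 0. 1b->1: ok.
cac: 1c undefined. 1c->0: no, aaabc/cacc meet in 0. 1c->1: no, aaabc/babc meet in 1. 1c->2: ok.
All examples now run through 3 states with every (state, symbol) defined. Accept strings end in {0,2}, Reject strings end in {1}; accept={0,2}.

states=3 start=0 accept={0,2} delta: 0a->1 0b->2 0c->0 1a->0 1b->1 1c->2 2a->0 2b->1 2c->1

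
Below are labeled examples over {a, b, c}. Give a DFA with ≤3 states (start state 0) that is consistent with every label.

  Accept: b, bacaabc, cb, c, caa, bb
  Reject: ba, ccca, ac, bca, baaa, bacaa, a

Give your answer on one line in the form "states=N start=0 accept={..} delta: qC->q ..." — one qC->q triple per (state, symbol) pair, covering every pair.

states=2 start=0 accept={0} delta: 0a->1 0b->0 0c->0 1a->0 1b->0 1c->1

State merging on the prefix tree: take the shortest (then alphabetical) example prefix whose next move is undefined and point that move at state 0, else 1, else 2, ...; a target is out if some Accept/Reject pair would then sit in one state with the same input left (inseparable). If every existing state is out, open a new one.
a: 0a undefined. 0a->0: no, c/ac meet in 0 with "c" left. Open state 1: 0a->1.
b: 0b undefined. 0b->0: ok.
c: 0c undefined. 0c->0: ok.
ac: 1c undefined. 1c->0: no, b/ac meet in 0. 1c->1: ok.
baa: 1a undefined. 1a->0: ok.
bacaab: 1b undefined. 1b->0: ok.
All examples now run through 2 states with every (state, symbol) defined. Accept strings end in {0}, Reject strings end in {1}; accept={0}.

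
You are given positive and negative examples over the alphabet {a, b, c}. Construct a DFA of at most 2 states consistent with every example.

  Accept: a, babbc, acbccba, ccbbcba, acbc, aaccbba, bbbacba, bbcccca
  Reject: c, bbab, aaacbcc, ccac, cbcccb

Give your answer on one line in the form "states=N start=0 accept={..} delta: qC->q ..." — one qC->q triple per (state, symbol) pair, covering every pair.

states=2 start=0 accept={0} delta: 0a->0 0b->1 0c->1 1a->0 1b->1 1c->0

Grow the machine one transition at a time. Run the examples from 0; the earliest place one falls off (shortest prefix, ties alphabetical) gets sent to the lowest-numbered state that keeps every Accept/Reject pair distinguishable — a pair clashes when both reach the same state with identical unread suffix — and to a fresh state only if none does.
a: 0a undefined. 0a->0: ok.
b: 0b undefined. 0b->0: no, a/bbab meet in 0. Open state 1: 0b->1.
c: 0c undefined. 0c->0: no, a/c meet in 0. 0c->1: ok.
ba: 1a undefined. 1a->0: ok.
bb: 1b undefined. 1b->0: no, babbc/c meet in 1. 1b->1: ok.
cc: 1c undefined. 1c->0: ok.
All examples now run through 2 states with every (state, symbol) defined. Accept strings end in {0}, Reject strings end in {1}; accept={0}.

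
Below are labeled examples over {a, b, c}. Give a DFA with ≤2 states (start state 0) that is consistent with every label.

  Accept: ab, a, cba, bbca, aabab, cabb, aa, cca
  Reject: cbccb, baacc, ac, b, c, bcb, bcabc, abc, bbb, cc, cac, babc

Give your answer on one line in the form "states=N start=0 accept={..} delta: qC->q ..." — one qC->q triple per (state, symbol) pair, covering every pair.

states=2 start=0 accept={1} delta: 0a->1 0b->0 0c->0 1a->1 1b->1 1c->0

Fold the examples into a partial DFA from state 0: repeatedly fix the first undefined (state, symbol) met by the shortest-then-alphabetical prefix, trying targets in increasing order and rejecting any under which an Accept and a Reject string meet in one state with the same remainder; add a state when all current targets are rejected. Accepting states are where Accept strings end.
a: 0a undefined. 0a->0: no, ab/b meet in 0 with "b" left. Open state 1: 0a->1.
b: 0b undefined. 0b->0: ok.
c: 0c undefined. 0c->0: ok.
aa: 1a undefined. 1a->0: no, aa/cbccb meet in 0. 1a->1: ok.
ab: 1b undefined. 1b->0: no, ab/cbccb meet in 0. 1b->1: ok.
ac: 1c undefined. 1c->0: ok.
All examples now run through 2 states with every (state, symbol) defined. Accept strings end in {1}, Reject strings end in {0}; accept={1}.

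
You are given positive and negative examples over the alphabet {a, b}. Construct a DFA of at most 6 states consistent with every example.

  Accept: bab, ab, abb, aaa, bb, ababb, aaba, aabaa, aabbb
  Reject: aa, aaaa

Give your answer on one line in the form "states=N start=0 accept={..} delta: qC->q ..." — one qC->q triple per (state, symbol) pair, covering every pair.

states=4 start=0 accept={0,3} delta: 0a->1 0b->0 1a->2 1b->0 2a->0 2b->3 3a->3 3b->0

Fold the examples into a partial DFA from state 0: repeatedly fix the first undefined (state, symbol) met by the shortest-then-alphabetical prefix, trying targets in increasing order and rejecting any under which an Accept and a Reject string meet in one state with the same remainder; add a state when all current targets are rejected. Accepting states are where Accept strings end.
a: 0a undefined. 0a->0: no, aaa/aa meet in 0. Open state 1: 0a->1.
b: 0b undefined. 0b->0: ok.
aa: 1a undefined. 1a->0: no, bb/aa meet in 0. 1a->1: no, aaa/aa meet in 1. Open state 2: 1a->2.
ab: 1b undefined. 1b->0: ok.
aaa: 2a undefined. 2a->0: ok.
aab: 2b undefined. 2b->0: no, aaba/aaaa meet in 1. 2b->1: no, aaba/aa meet in 2. 2b->2: no, aabaa/aaaa meet in 1. Open state 3: 2b->3.
aaba: 3a undefined. 3a->0: no, aabaa/aaaa meet in 1. 3a->1: no, aaba/aaaa meet in 1. 3a->2: no, aaba/aa meet in 2. 3a->3: ok.
aabb: 3b undefined. 3b->0: ok.
All examples now run through 4 states with every (state, symbol) defined. Accept strings end in {0,3}, Reject strings end in {1,2}; accept={0,3}.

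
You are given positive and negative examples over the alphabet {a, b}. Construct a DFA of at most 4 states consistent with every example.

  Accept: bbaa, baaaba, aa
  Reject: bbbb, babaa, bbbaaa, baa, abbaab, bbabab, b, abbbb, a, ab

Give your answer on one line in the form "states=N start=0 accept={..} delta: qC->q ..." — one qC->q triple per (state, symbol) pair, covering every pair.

states=3 start=0 accept={0} delta: 0a->1 0b->1 1a->0 1b->2 2a->1 2b->0

Fold the examples into a partial DFA from state 0: repeatedly fix the first undefined (state, symbol) met by the shortest-then-alphabetical prefix, trying targets in increasing order and rejecting any under which an Accept and a Reject string meet in one state with the same remainder; add a state when all current targets are rejected. Accepting states are where Accept strings end.
a: 0a undefined. 0a->0: no, aa/a meet in 0. Open state 1: 0a->1.
b: 0b undefined. 0b->0: no, bbaa/baa meet in 1 with "a" left. 0b->1: ok.
aa: 1a undefined. 1a->0: ok.
ab: 1b undefined. 1b->0: no, bbaa/bbbb meet in 0. 1b->1: no, bbaa/bbbb meet in 1. Open state 2: 1b->2.
abb: 2b undefined. 2b->0: ok.
bba: 2a undefined. 2a->0: no, bbaa/bbbb meet in 1. 2a->1: ok.
All examples now run through 3 states with every (state, symbol) defined. Accept strings end in {0}, Reject strings end in {1,2}; accept={0}.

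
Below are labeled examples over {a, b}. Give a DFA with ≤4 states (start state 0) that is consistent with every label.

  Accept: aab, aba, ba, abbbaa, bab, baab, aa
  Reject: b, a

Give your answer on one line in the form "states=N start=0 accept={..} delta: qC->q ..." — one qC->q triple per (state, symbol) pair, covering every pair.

states=3 start=0 accept={0,2} delta: 0a->1 0b->1 1a->2 1b->1 2a->2 2b->0

Grow the machine one transition at a time. Run the examples from 0; the earliest place one falls off (shortest prefix, ties alphabetical) gets sent to the lowest-numbered state that keeps every Accept/Reject pair distinguishable — a pair clashes when both reach the same state with identical unread suffix — and to a fresh state only if none does.
a: 0a undefined. 0a->0: no, aab/b meet in 0 with "b" left. Open state 1: 0a->1.
b: 0b undefined. 0b->0: no, ba/a meet in 1. 0b->1: ok.
aa: 1a undefined. 1a->0: no, aab/b meet in 1. 1a->1: no, ba/b meet in 1. Open state 2: 1a->2.
ab: 1b undefined. 1b->0: no, aba/b meet in 1. 1b->1: ok.
aab: 2b undefined. 2b->0: ok.
baa: 2a undefined. 2a->0: no, baab/b meet in 1. 2a->1: no, abbbaa/b meet in 1. 2a->2: ok.
All examples now run through 3 states with every (state, symbol) defined. Accept strings end in {0,2}, Reject strings end in {1}; accept={0,2}.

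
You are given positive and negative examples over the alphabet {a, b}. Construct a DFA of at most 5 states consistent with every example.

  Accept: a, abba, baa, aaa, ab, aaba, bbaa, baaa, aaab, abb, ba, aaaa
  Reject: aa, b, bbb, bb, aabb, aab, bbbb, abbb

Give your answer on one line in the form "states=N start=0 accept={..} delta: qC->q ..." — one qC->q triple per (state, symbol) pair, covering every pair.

states=4 start=0 accept={0,1,3} delta: 0a->1 0b->2 1a->2 1b->3 2a->3 2b->2 3a->0 3b->0

Fold the examples into a partial DFA from state 0: repeatedly fix the first undefined (state, symbol) met by the shortest-then-alphabetical prefix, trying targets in increasing order and rejecting any under which an Accept and a Reject string meet in one state with the same remainder; add a state when all current targets are rejected. Accepting states are where Accept strings end.
a: 0a undefined. 0a->0: no, a/aa meet in 0. Open state 1: 0a->1.
b: 0b undefined. 0b->0: no, baa/aa meet in 1 with "a" left. 0b->1: no, a/b meet in 1. Open state 2: 0b->2.
aa: 1a undefined. 1a->0: no, aaaa/aa meet in 0. 1a->1: no, a/aa meet in 1. 1a->2: ok.
ab: 1b undefined. 1b->0: no, abb/aa meet in 2. 1b->1: no, a/abbb meet in 1. 1b->2: no, ab/aa meet in 2. Open state 3: 1b->3.
ba: 2a undefined. 2a->0: no, baaa/aa meet in 2. 2a->1: no, baa/aa meet in 2. 2a->2: no, baa/aa meet in 2. 2a->3: ok.
bb: 2b undefined. 2b->0: no, bbaa/aa meet in 2. 2b->1: no, a/bb meet in 1. 2b->2: ok.
abb: 3b undefined. 3b->0: ok.
baa: 3a undefined. 3a->0: ok.
All examples now run through 4 states with every (state, symbol) defined. Accept strings end in {0,1,3}, Reject strings end in {2}; accept={0,1,3}.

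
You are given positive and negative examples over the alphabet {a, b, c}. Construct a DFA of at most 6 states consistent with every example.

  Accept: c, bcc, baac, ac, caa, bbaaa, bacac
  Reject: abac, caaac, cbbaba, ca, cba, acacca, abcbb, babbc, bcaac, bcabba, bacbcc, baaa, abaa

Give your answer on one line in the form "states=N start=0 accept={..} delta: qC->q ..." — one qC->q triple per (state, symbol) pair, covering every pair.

states=6 start=0 accept={0,2,5} delta: 0a->0 0b->1 0c->2 1a->3 1b->0 1c->2 2a->4 2b->3 2c->0 3a->1 3b->4 3c->3 4a->5 4b->5 4c->3 5a->3 5b->1 5c->1

Grow the machine one transition at a time. Run the examples from 0; the earliest place one falls off (shortest prefix, ties alphabetical) gets sent to the lowest-numbered state that keeps every Accept/Reject pair distinguishable — a pair clashes when both reach the same state with identical unread suffix — and to a fresh state only if none does.
a: 0a undefined. 0a->0: ok.
b: 0b undefined. 0b->0: no, c/abac meet in 0 with "c" left. Open state 1: 0b->1.
c: 0c undefined. 0c->0: no, c/caaac meet in 0. 0c->1: no, caa/abaa meet in 1 with "aa" left. Open state 2: 0c->2.
ba: 1a undefined. 1a->0: no, c/abac meet in 2. 1a->1: no, baac/abac meet in 1 with "c" left. 1a->2: no, caa/baaa meet in 2 with "aa" left. Open state 3: 1a->3.
bb: 1b undefined. 1b->0: ok.
bc: 1c undefined. 1c->0: no, c/bcaac meet in 2. 1c->1: no, bcc/abcbb meet in 1. 1c->2: ok.
ca: 2a undefined. 2a->0: no, c/caaac meet in 2. 2a->1: no, baac/caaac meet in 3 with "ac" left. 2a->2: no, c/ca meet in 2. 2a->3: no, baac/bcaac meet in 3 with "ac" left. Open state 4: 2a->4.
cb: 2b undefined. 2b->0: no, bbaaa/cba meet in 0. 2b->1: no, bbaaa/abcbb meet in 0. 2b->2: no, c/abcbb meet in 2. 2b->3: ok.
baa: 3a undefined. 3a->0: no, bbaaa/cba meet in 0. 3a->1: ok.
bab: 3b undefined. 3b->0: no, c/babbc meet in 2. 3b->1: no, c/babbc meet in 2. 3b->2: no, c/abcbb meet in 2. 3b->3: no, bbaaa/cbbaba meet in 0. 3b->4: ok.
bac: 3c undefined. 3c->0: no, bcc/bacbcc meet in 2 with "c" left. 3c->1: no, bcc/bacbcc meet in 2 with "c" left. 3c->2: no, c/abac meet in 2. 3c->3: ok.
bcc: 2c undefined. 2c->0: ok.
caa: 4a undefined. 4a->0: no, c/caaac meet in 2. 4a->1: no, c/bcaac meet in 2. 4a->2: no, bcc/bcaac meet in 0. 4a->3: no, c/caaac meet in 2. 4a->4: no, caa/ca meet in 4. Open state 5: 4a->5.
acac: 4c undefined. 4c->0: no, c/bacbcc meet in 2. 4c->1: no, c/bacbcc meet in 2. 4c->2: no, bcc/acacca meet in 0. 4c->3: ok.
babb: 4b undefined. 4b->0: no, c/babbc meet in 2. 4b->1: no, c/babbc meet in 2. 4b->2: no, bcc/babbc meet in 0. 4b->3: no, caa/bcabba meet in 5. 4b->4: no, caa/bcabba meet in 5. 4b->5: ok.
caaa: 5a undefined. 5a->0: no, c/caaac meet in 2. 5a->1: no, c/caaac meet in 2. 5a->2: no, bcc/caaac meet in 0. 5a->3: ok.
babbc: 5c undefined. 5c->0: no, bcc/babbc meet in 0. 5c->1: ok.
bcabb: 5b undefined. 5b->0: no, bcc/cbbaba meet in 0. 5b->1: ok.
All examples now run through 6 states with every (state, symbol) defined. Accept strings end in {0,2,5}, Reject strings end in {1,3,4}; accept={0,2,5}.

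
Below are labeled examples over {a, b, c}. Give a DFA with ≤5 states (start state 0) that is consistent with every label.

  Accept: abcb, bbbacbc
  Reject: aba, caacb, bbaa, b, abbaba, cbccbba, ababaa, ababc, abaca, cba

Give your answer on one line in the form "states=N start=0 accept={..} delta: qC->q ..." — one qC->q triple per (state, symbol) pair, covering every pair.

states=3 start=0 accept={2} delta: 0a->0 0b->0 0c->1 1a->1 1b->2 1c->0 2a->0 2b->0 2c->2

Fold the examples into a partial DFA from state 0: repeatedly fix the first undefined (state, symbol) met by the shortest-then-alphabetical prefix, trying targets in increasing order and rejecting any under which an Accept and a Reject string meet in one state with the same remainder; add a state when all current targets are rejected. Accepting states are where Accept strings end.
a: 0a undefined. 0a->0: ok.
b: 0b undefined. 0b->0: ok.
c: 0c undefined. 0c->0: no, abcb/aba meet in 0. Open state 1: 0c->1.
ca: 1a undefined. 1a->0: no, abcb/caacb meet in 1 with "b" left. 1a->1: ok.
cb: 1b undefined. 1b->0: no, abcb/aba meet in 0. 1b->1: no, abcb/ababc meet in 1. Open state 2: 1b->2.
cba: 2a undefined. 2a->0: ok.
cbc: 2c undefined. 2c->0: no, bbbacbc/aba meet in 0. 2c->1: no, bbbacbc/ababc meet in 1. 2c->2: ok.
caac: 1c undefined. 1c->0: ok.
cbccb: 2b undefined. 2b->0: ok.
All examples now run through 3 states with every (state, symbol) defined. Accept strings end in {2}, Reject strings end in {0,1}; accept={2}.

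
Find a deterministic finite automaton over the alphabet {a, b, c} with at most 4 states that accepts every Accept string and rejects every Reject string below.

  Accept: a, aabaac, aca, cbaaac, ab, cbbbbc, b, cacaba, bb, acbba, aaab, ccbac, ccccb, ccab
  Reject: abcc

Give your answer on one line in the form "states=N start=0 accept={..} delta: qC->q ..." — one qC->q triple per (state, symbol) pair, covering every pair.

Fold the examples into a partial DFA from state 0: repeatedly fix the first undefined (state, symbol) met by the shortest-then-alphabetical prefix, trying targets in increasing order and rejecting any under which an Accept and a Reject string meet in one state with the same remainder; add a state when all current targets are rejected. Accepting states are where Accept strings end.
a: 0a undefined. 0a->0: ok.
b: 0b undefined. 0b->0: ok.
c: 0c undefined. 0c->0: no, a/abcc meet in 0. Open state 1: 0c->1.
ca: 1a undefined. 1a->0: ok.
cb: 1b undefined. 1b->0: ok.
cc: 1c undefined. 1c->0: no, a/abcc meet in 0. 1c->1: no, aabaac/abcc meet in 1. Open state 2: 1c->2.
cca: 2a undefined. 2a->0: ok.
ccb: 2b undefined. 2b->0: ok.
ccc: 2c undefined. 2c->0: ok.
All examples now run through 3 states with every (state, symbol) defined. Accept strings end in {0,1}, Reject strings end in {2}; accept={0,1}.

states=3 start=0 accept={0,1} delta: 0a->0 0b->0 0c->1 1a->0 1b->0 1c->2 2a->0 2b->0 2c->0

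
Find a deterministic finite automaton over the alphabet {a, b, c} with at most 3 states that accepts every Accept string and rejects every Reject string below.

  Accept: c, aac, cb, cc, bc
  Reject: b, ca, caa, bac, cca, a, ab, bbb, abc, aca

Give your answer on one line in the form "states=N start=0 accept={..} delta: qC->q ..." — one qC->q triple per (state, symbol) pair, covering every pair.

Grow the machine one transition at a time. Run the examples from 0; the earliest place one falls off (shortest prefix, ties alphabetical) gets sent to the lowest-numbered state that keeps every Accept/Reject pair distinguishable — a pair clashes when both reach the same state with identical unread suffix — and to a fresh state only if none does.
a: 0a undefined. 0a->0: no, bc/abc meet in 0 with "bc" left. Open state 1: 0a->1.
b: 0b undefined. 0b->0: ok.
c: 0c undefined. 0c->0: no, c/b meet in 0. 0c->1: no, c/a meet in 1. Open state 2: 0c->2.
aa: 1a undefined. 1a->0: ok.
ab: 1b undefined. 1b->0: no, c/abc meet in 2. 1b->1: ok.
ac: 1c undefined. 1c->0: ok.
ca: 2a undefined. 2a->0: ok.
cb: 2b undefined. 2b->0: no, cb/b meet in 0. 2b->1: no, cb/caa meet in 1. 2b->2: ok.
cc: 2c undefined. 2c->0: no, cc/b meet in 0. 2c->1: no, cc/caa meet in 1. 2c->2: ok.
All examples now run through 3 states with every (state, symbol) defined. Accept strings end in {2}, Reject strings end in {0,1}; accept={2}.

states=3 start=0 accept={2} delta: 0a->1 0b->0 0c->2 1a->0 1b->1 1c->0 2a->0 2b->2 2c->2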